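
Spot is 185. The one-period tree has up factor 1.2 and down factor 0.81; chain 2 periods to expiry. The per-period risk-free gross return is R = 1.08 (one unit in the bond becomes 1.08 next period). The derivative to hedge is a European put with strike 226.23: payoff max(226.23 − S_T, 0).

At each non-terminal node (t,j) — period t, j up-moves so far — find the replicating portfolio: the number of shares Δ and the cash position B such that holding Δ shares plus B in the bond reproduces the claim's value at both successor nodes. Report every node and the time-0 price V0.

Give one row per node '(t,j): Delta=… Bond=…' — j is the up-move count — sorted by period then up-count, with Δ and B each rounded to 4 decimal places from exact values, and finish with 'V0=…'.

The replicating-portfolio and risk-neutral prices coincide; use p* = (1.08−0.81)/(1.2−0.81) = 0.6923 for the latter.
Payoff layer (t=2): V(2,0)=104.8515, V(2,1)=46.4100, V(2,2)=0.0000
(1,0): S=149.8500. Δ = (V_up−V_dn)/(S_up−S_dn) = (46.4100−104.8515)/(179.8200−121.3785) = -1.0000. V = [p*·46.4100 + (1−p*)·104.8515]/1.08 = 59.6222. B = V − Δ·S = 209.4722.
(1,1): S=222.0000. Δ = (V_up−V_dn)/(S_up−S_dn) = (0.0000−46.4100)/(266.4000−179.8200) = -0.5360. V = [p*·0.0000 + (1−p*)·46.4100]/1.08 = 13.2222. B = V − Δ·S = 132.2222.
(0,0): S=185.0000. Δ = (V_up−V_dn)/(S_up−S_dn) = (13.2222−59.6222)/(222.0000−149.8500) = -0.6431. V = [p*·13.2222 + (1−p*)·59.6222]/1.08 = 25.4622. B = V − Δ·S = 144.4365.
Check: Δ(0,0)·S0 + B(0,0) = 25.4622 = V0.

(0,0): Delta=-0.6431 Bond=144.4365
(1,0): Delta=-1.0000 Bond=209.4722
(1,1): Delta=-0.5360 Bond=132.2222
V0=25.4622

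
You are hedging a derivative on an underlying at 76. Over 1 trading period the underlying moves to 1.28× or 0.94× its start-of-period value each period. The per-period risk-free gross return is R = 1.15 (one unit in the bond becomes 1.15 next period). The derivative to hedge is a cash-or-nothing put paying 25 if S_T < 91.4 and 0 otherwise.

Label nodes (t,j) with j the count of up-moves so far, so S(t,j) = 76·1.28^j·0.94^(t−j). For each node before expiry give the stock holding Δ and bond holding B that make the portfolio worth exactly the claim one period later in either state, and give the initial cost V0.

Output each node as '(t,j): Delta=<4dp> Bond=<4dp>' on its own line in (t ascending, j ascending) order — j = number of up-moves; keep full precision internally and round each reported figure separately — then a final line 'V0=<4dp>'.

(0,0): Delta=-0.9675 Bond=81.8414
V0=8.3120

No-arbitrage ⇒ martingale measure with p* = (R−d)/(u−d) = 0.6176.
Terminal payoffs: V(1,0)=25.0000, V(1,1)=0.0000
(0,0): S=76.0000. Δ = (V_up−V_dn)/(S_up−S_dn) = (0.0000−25.0000)/(97.2800−71.4400) = -0.9675. V = [p*·0.0000 + (1−p*)·25.0000]/1.15 = 8.3120. B = V − Δ·S = 81.8414.
Self-financing check: at every node Δ·S+B equals the discounted successor values.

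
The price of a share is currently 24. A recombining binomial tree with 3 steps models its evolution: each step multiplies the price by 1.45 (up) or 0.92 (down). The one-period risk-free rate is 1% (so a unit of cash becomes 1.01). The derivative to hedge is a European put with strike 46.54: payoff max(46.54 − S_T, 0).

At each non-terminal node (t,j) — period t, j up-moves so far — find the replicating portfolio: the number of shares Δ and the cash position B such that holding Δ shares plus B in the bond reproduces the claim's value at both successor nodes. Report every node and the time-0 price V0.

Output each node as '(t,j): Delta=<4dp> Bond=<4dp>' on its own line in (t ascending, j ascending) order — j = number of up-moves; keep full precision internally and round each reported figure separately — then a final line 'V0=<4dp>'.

(0,0): Delta=-0.9408 Bond=43.8777
(1,0): Delta=-1.0000 Bond=45.6230
(1,1): Delta=-0.7573 Bond=37.9289
(2,0): Delta=-1.0000 Bond=46.0792
(2,1): Delta=-1.0000 Bond=46.0792
(2,2): Delta=-0.0044 Bond=0.3164
V0=21.2978

No-arbitrage ⇒ martingale measure with p* = (R−d)/(u−d) = 0.1698.
Payoff layer (t=3): V(3,0)=27.8515, V(3,1)=17.0853, V(3,2)=0.1168, V(3,3)=0.0000
  t=2,j=0: stock 20.3136 → up 29.4547 (V=17.0853), down 18.6885 (V=27.8515). Price 25.7656; hedge Δ=-1.0000, bond B=46.0792.
  t=2,j=1: stock 32.0160 → up 46.4232 (V=0.1168), down 29.4547 (V=17.0853). Price 14.0632; hedge Δ=-1.0000, bond B=46.0792.
  t=2,j=2: stock 50.4600 → up 73.1670 (V=0.0000), down 46.4232 (V=0.1168). Price 0.0960; hedge Δ=-0.0044, bond B=0.3164.
  t=1,j=0: stock 22.0800 → up 32.0160 (V=14.0632), down 20.3136 (V=25.7656). Price 23.5430; hedge Δ=-1.0000, bond B=45.6230.
  t=1,j=1: stock 34.8000 → up 50.4600 (V=0.0960), down 32.0160 (V=14.0632). Price 11.5757; hedge Δ=-0.7573, bond B=37.9289.
  t=0,j=0: stock 24.0000 → up 34.8000 (V=11.5757), down 22.0800 (V=23.5430). Price 21.2978; hedge Δ=-0.9408, bond B=43.8777.
Self-financing check: at every node Δ·S+B equals the discounted successor values.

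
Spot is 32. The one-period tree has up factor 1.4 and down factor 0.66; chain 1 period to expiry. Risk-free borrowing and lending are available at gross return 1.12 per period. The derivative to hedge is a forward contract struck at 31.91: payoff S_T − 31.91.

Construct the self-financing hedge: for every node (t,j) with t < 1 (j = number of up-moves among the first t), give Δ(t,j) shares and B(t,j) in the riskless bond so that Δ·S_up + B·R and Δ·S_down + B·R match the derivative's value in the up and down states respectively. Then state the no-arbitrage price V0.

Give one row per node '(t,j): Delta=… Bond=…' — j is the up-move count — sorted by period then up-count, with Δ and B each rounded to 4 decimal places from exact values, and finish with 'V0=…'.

The replicating-portfolio and risk-neutral prices coincide; use p* = (1.12−0.66)/(1.4−0.66) = 0.6216 for the latter.
At expiry t=1: V(1,0)=-10.7900, V(1,1)=12.8900
  t=0,j=0: stock 32.0000 → up 44.8000 (V=12.8900), down 21.1200 (V=-10.7900). Price 3.5089; hedge Δ=1.0000, bond B=-28.4911.
Root portfolio cost Δ·32+B reproduces V0=3.5089.

(0,0): Delta=1.0000 Bond=-28.4911
V0=3.5089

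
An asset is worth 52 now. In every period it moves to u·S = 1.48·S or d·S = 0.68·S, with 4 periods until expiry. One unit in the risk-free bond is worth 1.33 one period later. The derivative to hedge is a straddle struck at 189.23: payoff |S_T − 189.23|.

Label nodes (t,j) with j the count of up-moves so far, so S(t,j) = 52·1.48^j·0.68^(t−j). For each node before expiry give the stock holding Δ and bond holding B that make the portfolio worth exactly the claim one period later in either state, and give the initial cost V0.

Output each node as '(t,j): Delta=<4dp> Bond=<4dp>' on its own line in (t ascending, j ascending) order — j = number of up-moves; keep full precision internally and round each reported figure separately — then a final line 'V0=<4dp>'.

(0,0): Delta=-0.3395 Bond=42.9159
(1,0): Delta=-1.0000 Bond=80.4331
(1,1): Delta=-0.2695 Bond=51.6885
(2,0): Delta=-1.0000 Bond=106.9761
(2,1): Delta=-1.0000 Bond=106.9761
(2,2): Delta=-0.1920 Bond=59.9232
(3,0): Delta=-1.0000 Bond=142.2782
(3,1): Delta=-1.0000 Bond=142.2782
(3,2): Delta=-1.0000 Bond=142.2782
(3,3): Delta=-0.1063 Bond=65.2563
V0=25.2615

No-arbitrage ⇒ martingale measure with p* = (R−d)/(u−d) = 0.8125.
Terminal payoffs: V(4,0)=178.1117, V(4,1)=165.0313, V(4,2)=136.5623, V(4,3)=74.6002, V(4,4)=60.2583
  t=3,j=0: stock 16.3505 → up 24.1987 (V=165.0313), down 11.1183 (V=178.1117). Price 125.9277; hedge Δ=-1.0000, bond B=142.2782.
  t=3,j=1: stock 35.5863 → up 52.6677 (V=136.5623), down 24.1987 (V=165.0313). Price 106.6919; hedge Δ=-1.0000, bond B=142.2782.
  t=3,j=2: stock 77.4525 → up 114.6298 (V=74.6002), down 52.6677 (V=136.5623). Price 64.8257; hedge Δ=-1.0000, bond B=142.2782.
  t=3,j=3: stock 168.5732 → up 249.4883 (V=60.2583), down 114.6298 (V=74.6002). Price 47.3289; hedge Δ=-0.1063, bond B=65.2563.
  t=2,j=0: stock 24.0448 → up 35.5863 (V=106.6919), down 16.3505 (V=125.9277). Price 82.9313; hedge Δ=-1.0000, bond B=106.9761.
  t=2,j=1: stock 52.3328 → up 77.4525 (V=64.8257), down 35.5863 (V=106.6919). Price 54.6433; hedge Δ=-1.0000, bond B=106.9761.
  t=2,j=2: stock 113.9008 → up 168.5732 (V=47.3289), down 77.4525 (V=64.8257). Price 38.0523; hedge Δ=-0.1920, bond B=59.9232.
  t=1,j=0: stock 35.3600 → up 52.3328 (V=54.6433), down 24.0448 (V=82.9313). Price 45.0731; hedge Δ=-1.0000, bond B=80.4331.
  t=1,j=1: stock 76.9600 → up 113.9008 (V=38.0523), down 52.3328 (V=54.6433). Price 30.9497; hedge Δ=-0.2695, bond B=51.6885.
  t=0,j=0: stock 52.0000 → up 76.9600 (V=30.9497), down 35.3600 (V=45.0731). Price 25.2615; hedge Δ=-0.3395, bond B=42.9159.
Check: Δ(0,0)·S0 + B(0,0) = 25.2615 = V0.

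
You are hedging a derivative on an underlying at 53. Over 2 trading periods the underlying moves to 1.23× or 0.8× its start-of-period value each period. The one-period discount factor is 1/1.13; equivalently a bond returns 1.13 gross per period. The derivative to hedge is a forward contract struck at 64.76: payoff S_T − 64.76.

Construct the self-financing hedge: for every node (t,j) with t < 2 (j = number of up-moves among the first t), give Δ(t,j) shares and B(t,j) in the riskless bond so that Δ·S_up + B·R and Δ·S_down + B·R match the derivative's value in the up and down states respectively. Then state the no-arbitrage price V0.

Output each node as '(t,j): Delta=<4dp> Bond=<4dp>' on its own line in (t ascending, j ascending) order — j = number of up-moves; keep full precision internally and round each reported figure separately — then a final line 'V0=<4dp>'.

The replicating-portfolio and risk-neutral prices coincide; use p* = (1.13−0.8)/(1.23−0.8) = 0.7674 for the latter.
Payoff layer (t=2): V(2,0)=-30.8400, V(2,1)=-12.6080, V(2,2)=15.4237
Node (1,0) S=42.4000: V=(p*·-12.6080+(1−p*)·-30.8400)/1.13=-14.9097; Δ=(-12.6080−-30.8400)/(52.1520−33.9200)=1.0000; B=V−Δ·S=-57.3097
Node (1,1) S=65.1900: V=(p*·15.4237+(1−p*)·-12.6080)/1.13=7.8803; Δ=(15.4237−-12.6080)/(80.1837−52.1520)=1.0000; B=V−Δ·S=-57.3097
Node (0,0) S=53.0000: V=(p*·7.8803+(1−p*)·-14.9097)/1.13=2.2834; Δ=(7.8803−-14.9097)/(65.1900−42.4000)=1.0000; B=V−Δ·S=-50.7166
Each (Δ,B) replicates both successor values, so the strategy is self-financing and V0 is arbitrage-free.

(0,0): Delta=1.0000 Bond=-50.7166
(1,0): Delta=1.0000 Bond=-57.3097
(1,1): Delta=1.0000 Bond=-57.3097
V0=2.2834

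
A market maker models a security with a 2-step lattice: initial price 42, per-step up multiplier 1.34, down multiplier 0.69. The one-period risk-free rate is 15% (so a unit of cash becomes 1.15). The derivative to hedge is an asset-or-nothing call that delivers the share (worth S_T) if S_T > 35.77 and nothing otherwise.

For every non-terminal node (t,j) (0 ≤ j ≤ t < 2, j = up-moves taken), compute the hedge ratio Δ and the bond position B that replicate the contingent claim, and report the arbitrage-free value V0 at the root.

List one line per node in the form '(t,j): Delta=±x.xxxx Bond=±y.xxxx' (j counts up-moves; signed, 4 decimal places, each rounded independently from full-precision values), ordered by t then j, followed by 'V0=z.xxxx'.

Risk-neutral probability p* = (R−d)/(u−d) = (1.15−0.69)/(1.34−0.69) = 0.7077.
At expiry t=2: V(2,0)=0.0000, V(2,1)=38.8332, V(2,2)=75.4152
  t=1,j=0: stock 28.9800 → up 38.8332 (V=38.8332), down 19.9962 (V=0.0000). Price 23.8974; hedge Δ=2.0615, bond B=-35.8460.
  t=1,j=1: stock 56.2800 → up 75.4152 (V=75.4152), down 38.8332 (V=38.8332). Price 56.2800; hedge Δ=1.0000, bond B=0.0000.
  t=0,j=0: stock 42.0000 → up 56.2800 (V=56.2800), down 28.9800 (V=23.8974). Price 40.7081; hedge Δ=1.1862, bond B=-9.1114.
The time-0 hedge costs 40.7081, which is the no-arbitrage price.

(0,0): Delta=1.1862 Bond=-9.1114
(1,0): Delta=2.0615 Bond=-35.8460
(1,1): Delta=1.0000 Bond=0.0000
V0=40.7081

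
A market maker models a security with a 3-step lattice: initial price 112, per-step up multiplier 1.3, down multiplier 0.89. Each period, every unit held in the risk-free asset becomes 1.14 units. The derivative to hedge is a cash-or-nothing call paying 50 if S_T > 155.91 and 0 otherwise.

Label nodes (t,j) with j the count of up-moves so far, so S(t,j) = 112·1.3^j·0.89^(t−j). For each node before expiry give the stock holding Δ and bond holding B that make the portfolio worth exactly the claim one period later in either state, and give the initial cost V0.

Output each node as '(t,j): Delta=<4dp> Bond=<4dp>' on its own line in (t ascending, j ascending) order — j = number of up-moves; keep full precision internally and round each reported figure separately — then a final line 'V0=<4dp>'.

Under the risk-neutral measure, an up-move has probability p* = (R−d)/(u−d) = 0.6098 and values discount at R = 1.14.
Terminal values V(3,·): V(3,0)=0.0000, V(3,1)=0.0000, V(3,2)=50.0000, V(3,3)=50.0000
(2,0): S=88.7152. Δ = (V_up−V_dn)/(S_up−S_dn) = (0.0000−0.0000)/(115.3298−78.9565) = 0.0000. V = [p*·0.0000 + (1−p*)·0.0000]/1.14 = 0.0000. B = V − Δ·S = 0.0000.
(2,1): S=129.5840. Δ = (V_up−V_dn)/(S_up−S_dn) = (50.0000−0.0000)/(168.4592−115.3298) = 0.9411. V = [p*·50.0000 + (1−p*)·0.0000]/1.14 = 26.7437. B = V − Δ·S = -95.2075.
(2,2): S=189.2800. Δ = (V_up−V_dn)/(S_up−S_dn) = (50.0000−50.0000)/(246.0640−168.4592) = 0.0000. V = [p*·50.0000 + (1−p*)·50.0000]/1.14 = 43.8596. B = V − Δ·S = 43.8596.
(1,0): S=99.6800. Δ = (V_up−V_dn)/(S_up−S_dn) = (26.7437−0.0000)/(129.5840−88.7152) = 0.6544. V = [p*·26.7437 + (1−p*)·0.0000]/1.14 = 14.3045. B = V − Δ·S = -50.9240.
(1,1): S=145.6000. Δ = (V_up−V_dn)/(S_up−S_dn) = (43.8596−26.7437)/(189.2800−129.5840) = 0.2867. V = [p*·43.8596 + (1−p*)·26.7437]/1.14 = 32.6143. B = V − Δ·S = -9.1320.
(0,0): S=112.0000. Δ = (V_up−V_dn)/(S_up−S_dn) = (32.6143−14.3045)/(145.6000−99.6800) = 0.3987. V = [p*·32.6143 + (1−p*)·14.3045]/1.14 = 22.3412. B = V − Δ·S = -22.3167.
Self-financing check: at every node Δ·S+B equals the discounted successor values.

(0,0): Delta=0.3987 Bond=-22.3167
(1,0): Delta=0.6544 Bond=-50.9240
(1,1): Delta=0.2867 Bond=-9.1320
(2,0): Delta=0.0000 Bond=0.0000
(2,1): Delta=0.9411 Bond=-95.2075
(2,2): Delta=0.0000 Bond=43.8596
V0=22.3412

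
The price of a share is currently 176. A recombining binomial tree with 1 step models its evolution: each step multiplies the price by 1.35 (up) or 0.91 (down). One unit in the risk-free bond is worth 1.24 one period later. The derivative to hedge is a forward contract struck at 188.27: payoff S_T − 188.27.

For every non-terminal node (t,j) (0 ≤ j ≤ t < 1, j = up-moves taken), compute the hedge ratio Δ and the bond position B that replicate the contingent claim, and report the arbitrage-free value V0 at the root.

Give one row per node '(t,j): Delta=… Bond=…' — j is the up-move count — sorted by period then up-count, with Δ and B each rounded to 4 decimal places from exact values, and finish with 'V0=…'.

(0,0): Delta=1.0000 Bond=-151.8306
V0=24.1694

No-arbitrage ⇒ martingale measure with p* = (R−d)/(u−d) = 0.7500.
Terminal values V(1,·): V(1,0)=-28.1100, V(1,1)=49.3300
(0,0): S=176.0000. Δ = (V_up−V_dn)/(S_up−S_dn) = (49.3300−-28.1100)/(237.6000−160.1600) = 1.0000. V = [p*·49.3300 + (1−p*)·-28.1100]/1.24 = 24.1694. B = V − Δ·S = -151.8306.
The time-0 hedge costs 24.1694, which is the no-arbitrage price.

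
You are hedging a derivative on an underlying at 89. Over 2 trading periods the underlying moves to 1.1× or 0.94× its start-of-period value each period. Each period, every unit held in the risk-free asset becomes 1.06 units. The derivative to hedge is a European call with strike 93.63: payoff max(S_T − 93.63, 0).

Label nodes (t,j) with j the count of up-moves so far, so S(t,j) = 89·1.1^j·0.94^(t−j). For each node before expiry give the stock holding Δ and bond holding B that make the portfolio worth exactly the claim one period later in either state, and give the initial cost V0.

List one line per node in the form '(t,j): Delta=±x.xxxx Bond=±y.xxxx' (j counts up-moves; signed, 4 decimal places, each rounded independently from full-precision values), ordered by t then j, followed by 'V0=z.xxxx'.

(0,0): Delta=0.6986 Bond=-55.1369
(1,0): Delta=0.0000 Bond=0.0000
(1,1): Delta=0.8976 Bond=-77.9269
V0=7.0388

No-arbitrage ⇒ martingale measure with p* = (R−d)/(u−d) = 0.7500.
Terminal values V(2,·): V(2,0)=0.0000, V(2,1)=0.0000, V(2,2)=14.0600
Node (1,0) S=83.6600: V=(p*·0.0000+(1−p*)·0.0000)/1.06=0.0000; Δ=(0.0000−0.0000)/(92.0260−78.6404)=0.0000; B=V−Δ·S=0.0000
Node (1,1) S=97.9000: V=(p*·14.0600+(1−p*)·0.0000)/1.06=9.9481; Δ=(14.0600−0.0000)/(107.6900−92.0260)=0.8976; B=V−Δ·S=-77.9269
Node (0,0) S=89.0000: V=(p*·9.9481+(1−p*)·0.0000)/1.06=7.0388; Δ=(9.9481−0.0000)/(97.9000−83.6600)=0.6986; B=V−Δ·S=-55.1369
Self-financing check: at every node Δ·S+B equals the discounted successor values.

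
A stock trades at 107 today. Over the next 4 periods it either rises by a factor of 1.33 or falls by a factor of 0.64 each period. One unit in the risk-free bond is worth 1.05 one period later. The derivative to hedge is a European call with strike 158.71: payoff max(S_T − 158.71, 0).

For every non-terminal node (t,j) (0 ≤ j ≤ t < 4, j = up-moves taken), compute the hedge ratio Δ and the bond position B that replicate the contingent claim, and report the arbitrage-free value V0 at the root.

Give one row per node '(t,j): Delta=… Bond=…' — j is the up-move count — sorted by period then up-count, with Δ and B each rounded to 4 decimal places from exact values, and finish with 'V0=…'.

(0,0): Delta=0.4384 Bond=-28.1805
(1,0): Delta=0.0163 Bond=-0.6786
(1,1): Delta=0.5772 Bond=-49.3336
(2,0): Delta=0.0000 Bond=0.0000
(2,1): Delta=0.0216 Bond=-1.1991
(2,2): Delta=0.7598 Bond=-86.3571
(3,0): Delta=0.0000 Bond=0.0000
(3,1): Delta=0.0000 Bond=0.0000
(3,2): Delta=0.0287 Bond=-2.1188
(3,3): Delta=1.0000 Bond=-151.1524
V0=18.7323

Under the risk-neutral measure, an up-move has probability p* = (R−d)/(u−d) = 0.5942 and values discount at R = 1.05.
Payoff layer (t=4): V(4,0)=0.0000, V(4,1)=0.0000, V(4,2)=0.0000, V(4,3)=2.3986, V(4,4)=176.0938
  t=3,j=0: stock 28.0494 → up 37.3057 (V=0.0000), down 17.9516 (V=0.0000). Price 0.0000; hedge Δ=0.0000, bond B=0.0000.
  t=3,j=1: stock 58.2902 → up 77.5259 (V=0.0000), down 37.3057 (V=0.0000). Price 0.0000; hedge Δ=0.0000, bond B=0.0000.
  t=3,j=2: stock 121.1343 → up 161.1086 (V=2.3986), down 77.5259 (V=0.0000). Price 1.3574; hedge Δ=0.0287, bond B=-2.1188.
  t=3,j=3: stock 251.7322 → up 334.8038 (V=176.0938), down 161.1086 (V=2.3986). Price 100.5798; hedge Δ=1.0000, bond B=-151.1524.
  t=2,j=0: stock 43.8272 → up 58.2902 (V=0.0000), down 28.0494 (V=0.0000). Price 0.0000; hedge Δ=0.0000, bond B=0.0000.
  t=2,j=1: stock 91.0784 → up 121.1343 (V=1.3574), down 58.2902 (V=0.0000). Price 0.7681; hedge Δ=0.0216, bond B=-1.1991.
  t=2,j=2: stock 189.2723 → up 251.7322 (V=100.5798), down 121.1343 (V=1.3574). Price 57.4434; hedge Δ=0.7598, bond B=-86.3571.
  t=1,j=0: stock 68.4800 → up 91.0784 (V=0.7681), down 43.8272 (V=0.0000). Price 0.4347; hedge Δ=0.0163, bond B=-0.6786.
  t=1,j=1: stock 142.3100 → up 189.2723 (V=57.4434), down 91.0784 (V=0.7681). Price 32.8045; hedge Δ=0.5772, bond B=-49.3336.
  t=0,j=0: stock 107.0000 → up 142.3100 (V=32.8045), down 68.4800 (V=0.4347). Price 18.7323; hedge Δ=0.4384, bond B=-28.1805.
The time-0 hedge costs 18.7323, which is the no-arbitrage price.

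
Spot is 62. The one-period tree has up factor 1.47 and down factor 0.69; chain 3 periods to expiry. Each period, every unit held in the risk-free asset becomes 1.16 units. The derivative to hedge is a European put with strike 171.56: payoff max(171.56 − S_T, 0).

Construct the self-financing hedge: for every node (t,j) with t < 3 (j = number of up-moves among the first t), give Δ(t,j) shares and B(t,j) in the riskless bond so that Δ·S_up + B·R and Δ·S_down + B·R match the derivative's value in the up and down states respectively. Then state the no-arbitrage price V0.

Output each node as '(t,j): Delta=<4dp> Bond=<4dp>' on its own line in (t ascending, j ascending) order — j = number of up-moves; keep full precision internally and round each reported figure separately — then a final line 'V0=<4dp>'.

(0,0): Delta=-0.8584 Bond=104.6878
(1,0): Delta=-1.0000 Bond=127.4970
(1,1): Delta=-0.8145 Bond=117.4414
(2,0): Delta=-1.0000 Bond=147.8966
(2,1): Delta=-1.0000 Bond=147.8966
(2,2): Delta=-0.7571 Bond=128.5384
V0=51.4692

No-arbitrage ⇒ martingale measure with p* = (R−d)/(u−d) = 0.6026.
At expiry t=3: V(3,0)=151.1924, V(3,1)=128.1682, V(3,2)=79.1167, V(3,3)=0.0000
(2,0): S=29.5182. Δ = (V_up−V_dn)/(S_up−S_dn) = (128.1682−151.1924)/(43.3918−20.3676) = -1.0000. V = [p*·128.1682 + (1−p*)·151.1924]/1.16 = 118.3784. B = V − Δ·S = 147.8966.
(2,1): S=62.8866. Δ = (V_up−V_dn)/(S_up−S_dn) = (79.1167−128.1682)/(92.4433−43.3918) = -1.0000. V = [p*·79.1167 + (1−p*)·128.1682]/1.16 = 85.0100. B = V − Δ·S = 147.8966.
(2,2): S=133.9758. Δ = (V_up−V_dn)/(S_up−S_dn) = (0.0000−79.1167)/(196.9444−92.4433) = -0.7571. V = [p*·0.0000 + (1−p*)·79.1167]/1.16 = 27.1067. B = V − Δ·S = 128.5384.
(1,0): S=42.7800. Δ = (V_up−V_dn)/(S_up−S_dn) = (85.0100−118.3784)/(62.8866−29.5182) = -1.0000. V = [p*·85.0100 + (1−p*)·118.3784]/1.16 = 84.7170. B = V − Δ·S = 127.4970.
(1,1): S=91.1400. Δ = (V_up−V_dn)/(S_up−S_dn) = (27.1067−85.0100)/(133.9758−62.8866) = -0.8145. V = [p*·27.1067 + (1−p*)·85.0100]/1.16 = 43.2065. B = V − Δ·S = 117.4414.
(0,0): S=62.0000. Δ = (V_up−V_dn)/(S_up−S_dn) = (43.2065−84.7170)/(91.1400−42.7800) = -0.8584. V = [p*·43.2065 + (1−p*)·84.7170]/1.16 = 51.4692. B = V − Δ·S = 104.6878.
Each (Δ,B) replicates both successor values, so the strategy is self-financing and V0 is arbitrage-free.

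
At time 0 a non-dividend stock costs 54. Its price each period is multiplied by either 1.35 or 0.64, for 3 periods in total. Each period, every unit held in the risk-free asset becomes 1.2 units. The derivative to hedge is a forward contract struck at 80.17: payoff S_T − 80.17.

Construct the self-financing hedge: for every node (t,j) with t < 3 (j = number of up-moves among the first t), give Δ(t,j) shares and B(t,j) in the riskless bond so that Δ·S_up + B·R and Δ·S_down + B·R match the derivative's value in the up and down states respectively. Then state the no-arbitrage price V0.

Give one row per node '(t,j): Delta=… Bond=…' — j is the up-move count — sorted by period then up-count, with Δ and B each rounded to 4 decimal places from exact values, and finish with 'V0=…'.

Since d<R<u, set p* = (R−d)/(u−d) = 0.7887; price each node as the discounted p*-expectation of its children.
Terminal payoffs: V(3,0)=-66.0142, V(3,1)=-50.3102, V(3,2)=-17.1844, V(3,3)=52.6903
(2,0): S=22.1184. Δ = (V_up−V_dn)/(S_up−S_dn) = (-50.3102−-66.0142)/(29.8598−14.1558) = 1.0000. V = [p*·-50.3102 + (1−p*)·-66.0142]/1.2 = -44.6899. B = V − Δ·S = -66.8083.
(2,1): S=46.6560. Δ = (V_up−V_dn)/(S_up−S_dn) = (-17.1844−-50.3102)/(62.9856−29.8598) = 1.0000. V = [p*·-17.1844 + (1−p*)·-50.3102]/1.2 = -20.1523. B = V − Δ·S = -66.8083.
(2,2): S=98.4150. Δ = (V_up−V_dn)/(S_up−S_dn) = (52.6903−-17.1844)/(132.8603−62.9856) = 1.0000. V = [p*·52.6903 + (1−p*)·-17.1844]/1.2 = 31.6067. B = V − Δ·S = -66.8083.
(1,0): S=34.5600. Δ = (V_up−V_dn)/(S_up−S_dn) = (-20.1523−-44.6899)/(46.6560−22.1184) = 1.0000. V = [p*·-20.1523 + (1−p*)·-44.6899]/1.2 = -21.1136. B = V − Δ·S = -55.6736.
(1,1): S=72.9000. Δ = (V_up−V_dn)/(S_up−S_dn) = (31.6067−-20.1523)/(98.4150−46.6560) = 1.0000. V = [p*·31.6067 + (1−p*)·-20.1523]/1.2 = 17.2264. B = V − Δ·S = -55.6736.
(0,0): S=54.0000. Δ = (V_up−V_dn)/(S_up−S_dn) = (17.2264−-21.1136)/(72.9000−34.5600) = 1.0000. V = [p*·17.2264 + (1−p*)·-21.1136]/1.2 = 7.6053. B = V − Δ·S = -46.3947.
Root portfolio cost Δ·54+B reproduces V0=7.6053.

(0,0): Delta=1.0000 Bond=-46.3947
(1,0): Delta=1.0000 Bond=-55.6736
(1,1): Delta=1.0000 Bond=-55.6736
(2,0): Delta=1.0000 Bond=-66.8083
(2,1): Delta=1.0000 Bond=-66.8083
(2,2): Delta=1.0000 Bond=-66.8083
V0=7.6053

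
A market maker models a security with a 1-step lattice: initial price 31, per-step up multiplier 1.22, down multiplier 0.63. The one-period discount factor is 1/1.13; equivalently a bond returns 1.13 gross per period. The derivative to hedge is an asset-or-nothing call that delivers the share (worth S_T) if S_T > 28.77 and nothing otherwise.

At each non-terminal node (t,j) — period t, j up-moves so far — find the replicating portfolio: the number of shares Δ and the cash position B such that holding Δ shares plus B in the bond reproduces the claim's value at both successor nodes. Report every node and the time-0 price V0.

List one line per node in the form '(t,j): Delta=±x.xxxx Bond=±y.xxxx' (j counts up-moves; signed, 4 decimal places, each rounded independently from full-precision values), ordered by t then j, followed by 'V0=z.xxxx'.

No-arbitrage ⇒ martingale measure with p* = (R−d)/(u−d) = 0.8475.
Payoff layer (t=1): V(1,0)=0.0000, V(1,1)=37.8200
Node (0,0) S=31.0000: V=(p*·37.8200+(1−p*)·0.0000)/1.13=28.3636; Δ=(37.8200−0.0000)/(37.8200−19.5300)=2.0678; B=V−Δ·S=-35.7381
The time-0 hedge costs 28.3636, which is the no-arbitrage price.

(0,0): Delta=2.0678 Bond=-35.7381
V0=28.3636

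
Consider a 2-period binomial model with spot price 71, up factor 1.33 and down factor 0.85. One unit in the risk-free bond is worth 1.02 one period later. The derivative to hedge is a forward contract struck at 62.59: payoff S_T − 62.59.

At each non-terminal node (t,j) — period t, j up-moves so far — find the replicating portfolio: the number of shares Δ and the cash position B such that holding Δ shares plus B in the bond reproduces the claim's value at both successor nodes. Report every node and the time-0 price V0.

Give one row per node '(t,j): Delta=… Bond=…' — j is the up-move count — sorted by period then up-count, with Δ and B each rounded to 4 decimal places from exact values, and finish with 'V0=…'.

(0,0): Delta=1.0000 Bond=-60.1596
(1,0): Delta=1.0000 Bond=-61.3627
(1,1): Delta=1.0000 Bond=-61.3627
V0=10.8404

No-arbitrage ⇒ martingale measure with p* = (R−d)/(u−d) = 0.3542.
Terminal values V(2,·): V(2,0)=-11.2925, V(2,1)=17.6755, V(2,2)=63.0019
Node (1,0) S=60.3500: V=(p*·17.6755+(1−p*)·-11.2925)/1.02=-1.0127; Δ=(17.6755−-11.2925)/(80.2655−51.2975)=1.0000; B=V−Δ·S=-61.3627
Node (1,1) S=94.4300: V=(p*·63.0019+(1−p*)·17.6755)/1.02=33.0673; Δ=(63.0019−17.6755)/(125.5919−80.2655)=1.0000; B=V−Δ·S=-61.3627
Node (0,0) S=71.0000: V=(p*·33.0673+(1−p*)·-1.0127)/1.02=10.8404; Δ=(33.0673−-1.0127)/(94.4300−60.3500)=1.0000; B=V−Δ·S=-60.1596
Self-financing check: at every node Δ·S+B equals the discounted successor values.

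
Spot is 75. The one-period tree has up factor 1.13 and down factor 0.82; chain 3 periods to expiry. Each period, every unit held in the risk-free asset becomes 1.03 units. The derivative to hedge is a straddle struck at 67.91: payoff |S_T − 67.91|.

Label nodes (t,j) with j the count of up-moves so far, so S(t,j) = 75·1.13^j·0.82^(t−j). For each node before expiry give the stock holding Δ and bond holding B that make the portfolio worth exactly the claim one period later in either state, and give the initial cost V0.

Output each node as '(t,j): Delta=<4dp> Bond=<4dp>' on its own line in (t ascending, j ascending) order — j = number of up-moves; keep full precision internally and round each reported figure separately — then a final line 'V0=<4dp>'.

Since d<R<u, set p* = (R−d)/(u−d) = 0.6774; price each node as the discounted p*-expectation of its children.
Payoff layer (t=3): V(3,0)=26.5574, V(3,1)=10.9241, V(3,2)=10.6193, V(3,3)=40.3073
  t=2,j=0: stock 50.4300 → up 56.9859 (V=10.9241), down 41.3526 (V=26.5574). Price 15.5020; hedge Δ=-1.0000, bond B=65.9320.
  t=2,j=1: stock 69.4950 → up 78.5293 (V=10.6193), down 56.9859 (V=10.9241). Price 10.4055; hedge Δ=-0.0141, bond B=11.3886.
  t=2,j=2: stock 95.7675 → up 108.2173 (V=40.3073), down 78.5293 (V=10.6193). Price 29.8355; hedge Δ=1.0000, bond B=-65.9320.
  t=1,j=0: stock 61.5000 → up 69.4950 (V=10.4055), down 50.4300 (V=15.5020). Price 11.6986; hedge Δ=-0.2673, bond B=28.1391.
  t=1,j=1: stock 84.7500 → up 95.7675 (V=29.8355), down 69.4950 (V=10.4055). Price 22.8813; hedge Δ=0.7396, bond B=-39.7960.
  t=0,j=0: stock 75.0000 → up 84.7500 (V=22.8813), down 61.5000 (V=11.6986). Price 18.7126; hedge Δ=0.4810, bond B=-17.3607.
Check: Δ(0,0)·S0 + B(0,0) = 18.7126 = V0.

(0,0): Delta=0.4810 Bond=-17.3607
(1,0): Delta=-0.2673 Bond=28.1391
(1,1): Delta=0.7396 Bond=-39.7960
(2,0): Delta=-1.0000 Bond=65.9320
(2,1): Delta=-0.0141 Bond=11.3886
(2,2): Delta=1.0000 Bond=-65.9320
V0=18.7126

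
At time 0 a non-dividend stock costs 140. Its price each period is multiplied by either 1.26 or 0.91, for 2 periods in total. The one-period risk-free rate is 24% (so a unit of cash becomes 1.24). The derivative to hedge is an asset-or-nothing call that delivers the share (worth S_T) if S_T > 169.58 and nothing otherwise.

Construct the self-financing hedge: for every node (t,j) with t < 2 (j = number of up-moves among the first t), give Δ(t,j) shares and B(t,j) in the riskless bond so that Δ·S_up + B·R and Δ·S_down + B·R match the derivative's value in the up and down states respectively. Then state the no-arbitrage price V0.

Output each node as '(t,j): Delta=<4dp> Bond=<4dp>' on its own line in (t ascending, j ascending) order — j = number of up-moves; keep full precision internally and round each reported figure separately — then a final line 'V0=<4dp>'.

Under the risk-neutral measure, an up-move has probability p* = (R−d)/(u−d) = 0.9429 and values discount at R = 1.24.
At expiry t=2: V(2,0)=0.0000, V(2,1)=0.0000, V(2,2)=222.2640
Node (1,0) S=127.4000: V=(p*·0.0000+(1−p*)·0.0000)/1.24=0.0000; Δ=(0.0000−0.0000)/(160.5240−115.9340)=0.0000; B=V−Δ·S=0.0000
Node (1,1) S=176.4000: V=(p*·222.2640+(1−p*)·0.0000)/1.24=169.0026; Δ=(222.2640−0.0000)/(222.2640−160.5240)=3.6000; B=V−Δ·S=-466.0374
Node (0,0) S=140.0000: V=(p*·169.0026+(1−p*)·0.0000)/1.24=128.5043; Δ=(169.0026−0.0000)/(176.4000−127.4000)=3.4490; B=V−Δ·S=-354.3602
Self-financing check: at every node Δ·S+B equals the discounted successor values.

(0,0): Delta=3.4490 Bond=-354.3602
(1,0): Delta=0.0000 Bond=0.0000
(1,1): Delta=3.6000 Bond=-466.0374
V0=128.5043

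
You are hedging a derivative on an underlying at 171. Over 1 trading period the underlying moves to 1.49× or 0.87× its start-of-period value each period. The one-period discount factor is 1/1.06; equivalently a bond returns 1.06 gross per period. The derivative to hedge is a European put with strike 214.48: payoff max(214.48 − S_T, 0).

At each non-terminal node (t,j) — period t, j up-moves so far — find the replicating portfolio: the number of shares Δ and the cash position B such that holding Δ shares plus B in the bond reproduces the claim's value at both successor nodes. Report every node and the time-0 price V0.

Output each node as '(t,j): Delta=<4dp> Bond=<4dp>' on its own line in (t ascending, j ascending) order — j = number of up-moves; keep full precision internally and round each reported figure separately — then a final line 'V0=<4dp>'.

The replicating-portfolio and risk-neutral prices coincide; use p* = (1.06−0.87)/(1.49−0.87) = 0.3065 for the latter.
Terminal payoffs: V(1,0)=65.7100, V(1,1)=0.0000
Node (0,0) S=171.0000: V=(p*·0.0000+(1−p*)·65.7100)/1.06=42.9935; Δ=(0.0000−65.7100)/(254.7900−148.7700)=-0.6198; B=V−Δ·S=148.9773
Self-financing check: at every node Δ·S+B equals the discounted successor values.

(0,0): Delta=-0.6198 Bond=148.9773
V0=42.9935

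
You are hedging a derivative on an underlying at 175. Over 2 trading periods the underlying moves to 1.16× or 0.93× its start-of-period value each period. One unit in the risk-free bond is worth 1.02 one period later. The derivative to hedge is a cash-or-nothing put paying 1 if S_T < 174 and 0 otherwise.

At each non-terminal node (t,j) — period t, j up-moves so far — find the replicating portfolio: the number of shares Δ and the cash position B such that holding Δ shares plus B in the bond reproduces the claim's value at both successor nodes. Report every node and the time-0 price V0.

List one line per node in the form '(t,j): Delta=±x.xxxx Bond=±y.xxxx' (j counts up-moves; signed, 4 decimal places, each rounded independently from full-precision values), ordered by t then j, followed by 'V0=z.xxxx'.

(0,0): Delta=-0.0148 Bond=2.9507
(1,0): Delta=-0.0267 Bond=4.9446
(1,1): Delta=0.0000 Bond=0.0000
V0=0.3561

The replicating-portfolio and risk-neutral prices coincide; use p* = (1.02−0.93)/(1.16−0.93) = 0.3913 for the latter.
At expiry t=2: V(2,0)=1.0000, V(2,1)=0.0000, V(2,2)=0.0000
  t=1,j=0: stock 162.7500 → up 188.7900 (V=0.0000), down 151.3575 (V=1.0000). Price 0.5968; hedge Δ=-0.0267, bond B=4.9446.
  t=1,j=1: stock 203.0000 → up 235.4800 (V=0.0000), down 188.7900 (V=0.0000). Price 0.0000; hedge Δ=0.0000, bond B=0.0000.
  t=0,j=0: stock 175.0000 → up 203.0000 (V=0.0000), down 162.7500 (V=0.5968). Price 0.3561; hedge Δ=-0.0148, bond B=2.9507.
Each (Δ,B) replicates both successor values, so the strategy is self-financing and V0 is arbitrage-free.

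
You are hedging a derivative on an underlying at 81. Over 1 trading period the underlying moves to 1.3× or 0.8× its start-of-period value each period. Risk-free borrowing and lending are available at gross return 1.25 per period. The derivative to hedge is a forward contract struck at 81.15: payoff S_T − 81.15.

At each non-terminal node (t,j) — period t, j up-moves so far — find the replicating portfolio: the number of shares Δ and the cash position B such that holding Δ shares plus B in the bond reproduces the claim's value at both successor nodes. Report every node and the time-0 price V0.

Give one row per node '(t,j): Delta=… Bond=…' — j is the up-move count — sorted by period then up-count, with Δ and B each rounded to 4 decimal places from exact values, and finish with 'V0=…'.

Under the risk-neutral measure, an up-move has probability p* = (R−d)/(u−d) = 0.9000 and values discount at R = 1.25.
Terminal payoffs: V(1,0)=-16.3500, V(1,1)=24.1500
(0,0): S=81.0000. Δ = (V_up−V_dn)/(S_up−S_dn) = (24.1500−-16.3500)/(105.3000−64.8000) = 1.0000. V = [p*·24.1500 + (1−p*)·-16.3500]/1.25 = 16.0800. B = V − Δ·S = -64.9200.
Self-financing check: at every node Δ·S+B equals the discounted successor values.

(0,0): Delta=1.0000 Bond=-64.9200
V0=16.0800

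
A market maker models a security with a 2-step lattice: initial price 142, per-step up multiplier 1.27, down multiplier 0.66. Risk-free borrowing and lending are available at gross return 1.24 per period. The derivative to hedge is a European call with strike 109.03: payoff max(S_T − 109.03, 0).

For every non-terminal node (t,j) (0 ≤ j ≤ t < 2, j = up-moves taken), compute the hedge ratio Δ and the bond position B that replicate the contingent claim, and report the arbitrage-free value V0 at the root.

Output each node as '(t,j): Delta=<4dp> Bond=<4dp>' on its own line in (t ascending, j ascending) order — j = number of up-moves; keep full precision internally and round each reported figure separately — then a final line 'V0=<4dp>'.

Under the risk-neutral measure, an up-move has probability p* = (R−d)/(u−d) = 0.9508 and values discount at R = 1.24.
Payoff layer (t=2): V(2,0)=0.0000, V(2,1)=9.9944, V(2,2)=120.0018
(1,0): S=93.7200. Δ = (V_up−V_dn)/(S_up−S_dn) = (9.9944−0.0000)/(119.0244−61.8552) = 0.1748. V = [p*·9.9944 + (1−p*)·0.0000]/1.24 = 7.6636. B = V − Δ·S = -8.7207.
(1,1): S=180.3400. Δ = (V_up−V_dn)/(S_up−S_dn) = (120.0018−9.9944)/(229.0318−119.0244) = 1.0000. V = [p*·120.0018 + (1−p*)·9.9944]/1.24 = 92.4126. B = V − Δ·S = -87.9274.
(0,0): S=142.0000. Δ = (V_up−V_dn)/(S_up−S_dn) = (92.4126−7.6636)/(180.3400−93.7200) = 0.9784. V = [p*·92.4126 + (1−p*)·7.6636]/1.24 = 71.1650. B = V − Δ·S = -67.7677.
Each (Δ,B) replicates both successor values, so the strategy is self-financing and V0 is arbitrage-free.

(0,0): Delta=0.9784 Bond=-67.7677
(1,0): Delta=0.1748 Bond=-8.7207
(1,1): Delta=1.0000 Bond=-87.9274
V0=71.1650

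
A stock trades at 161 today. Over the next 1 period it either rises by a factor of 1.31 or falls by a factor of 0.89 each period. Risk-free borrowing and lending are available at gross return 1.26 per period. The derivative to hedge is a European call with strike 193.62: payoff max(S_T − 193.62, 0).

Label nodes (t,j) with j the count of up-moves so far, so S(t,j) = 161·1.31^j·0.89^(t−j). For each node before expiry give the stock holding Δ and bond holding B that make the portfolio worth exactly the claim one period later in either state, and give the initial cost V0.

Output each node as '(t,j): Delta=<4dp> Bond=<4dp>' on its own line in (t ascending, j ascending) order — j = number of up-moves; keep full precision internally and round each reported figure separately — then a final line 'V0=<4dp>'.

No-arbitrage ⇒ martingale measure with p* = (R−d)/(u−d) = 0.8810.
Payoff layer (t=1): V(1,0)=0.0000, V(1,1)=17.2900
  t=0,j=0: stock 161.0000 → up 210.9100 (V=17.2900), down 143.2900 (V=0.0000). Price 12.0886; hedge Δ=0.2557, bond B=-29.0780.
The time-0 hedge costs 12.0886, which is the no-arbitrage price.

(0,0): Delta=0.2557 Bond=-29.0780
V0=12.0886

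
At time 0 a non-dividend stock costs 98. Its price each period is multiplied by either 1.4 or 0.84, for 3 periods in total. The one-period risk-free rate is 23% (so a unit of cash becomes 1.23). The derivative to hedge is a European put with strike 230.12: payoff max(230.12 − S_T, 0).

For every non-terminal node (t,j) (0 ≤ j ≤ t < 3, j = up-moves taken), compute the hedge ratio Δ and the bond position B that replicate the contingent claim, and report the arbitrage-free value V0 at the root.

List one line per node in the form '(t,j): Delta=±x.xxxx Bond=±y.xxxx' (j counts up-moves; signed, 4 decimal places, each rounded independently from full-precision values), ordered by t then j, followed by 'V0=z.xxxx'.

(0,0): Delta=-0.7734 Bond=108.4968
(1,0): Delta=-1.0000 Bond=152.1052
(1,1): Delta=-0.7141 Bond=125.3197
(2,0): Delta=-1.0000 Bond=187.0894
(2,1): Delta=-1.0000 Bond=187.0894
(2,2): Delta=-0.6394 Bond=139.7821
V0=32.7041

Under the risk-neutral measure, an up-move has probability p* = (R−d)/(u−d) = 0.6964 and values discount at R = 1.23.
At expiry t=3: V(3,0)=172.0350, V(3,1)=133.3117, V(3,2)=68.7728, V(3,3)=0.0000
  t=2,j=0: stock 69.1488 → up 96.8083 (V=133.3117), down 58.0850 (V=172.0350). Price 117.9406; hedge Δ=-1.0000, bond B=187.0894.
  t=2,j=1: stock 115.2480 → up 161.3472 (V=68.7728), down 96.8083 (V=133.3117). Price 71.8414; hedge Δ=-1.0000, bond B=187.0894.
  t=2,j=2: stock 192.0800 → up 268.9120 (V=0.0000), down 161.3472 (V=68.7728). Price 16.9735; hedge Δ=-0.6394, bond B=139.7821.
  t=1,j=0: stock 82.3200 → up 115.2480 (V=71.8414), down 69.1488 (V=117.9406). Price 69.7852; hedge Δ=-1.0000, bond B=152.1052.
  t=1,j=1: stock 137.2000 → up 192.0800 (V=16.9735), down 115.2480 (V=71.8414). Price 27.3414; hedge Δ=-0.7141, bond B=125.3197.
  t=0,j=0: stock 98.0000 → up 137.2000 (V=27.3414), down 82.3200 (V=69.7852). Price 32.7041; hedge Δ=-0.7734, bond B=108.4968.
Self-financing check: at every node Δ·S+B equals the discounted successor values.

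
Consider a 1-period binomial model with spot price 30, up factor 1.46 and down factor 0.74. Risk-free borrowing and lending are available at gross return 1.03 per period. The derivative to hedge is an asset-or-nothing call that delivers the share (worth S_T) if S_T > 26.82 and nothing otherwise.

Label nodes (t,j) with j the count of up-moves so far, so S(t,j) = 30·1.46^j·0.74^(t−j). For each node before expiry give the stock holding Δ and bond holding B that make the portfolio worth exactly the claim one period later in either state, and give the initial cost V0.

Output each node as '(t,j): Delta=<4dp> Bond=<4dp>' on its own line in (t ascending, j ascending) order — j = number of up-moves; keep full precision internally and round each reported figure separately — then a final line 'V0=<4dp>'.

(0,0): Delta=2.0278 Bond=-43.7055
V0=17.1278

Since d<R<u, set p* = (R−d)/(u−d) = 0.4028; price each node as the discounted p*-expectation of its children.
Terminal values V(1,·): V(1,0)=0.0000, V(1,1)=43.8000
(0,0): S=30.0000. Δ = (V_up−V_dn)/(S_up−S_dn) = (43.8000−0.0000)/(43.8000−22.2000) = 2.0278. V = [p*·43.8000 + (1−p*)·0.0000]/1.03 = 17.1278. B = V − Δ·S = -43.7055.
Self-financing check: at every node Δ·S+B equals the discounted successor values.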